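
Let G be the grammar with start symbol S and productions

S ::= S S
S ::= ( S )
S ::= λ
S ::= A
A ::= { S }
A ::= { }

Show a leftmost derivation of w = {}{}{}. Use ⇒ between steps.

S ⇒ SS ⇒ SSS ⇒ ASS ⇒ {}SS ⇒ {}AS ⇒ {}{S}S ⇒ {}{}S ⇒ {}{}A ⇒ {}{}{S} ⇒ {}{}{}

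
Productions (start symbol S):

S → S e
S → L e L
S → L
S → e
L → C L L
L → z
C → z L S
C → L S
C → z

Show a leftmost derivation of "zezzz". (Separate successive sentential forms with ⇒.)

S ⇒ LeL ⇒ zeL ⇒ zeCLL ⇒ zezLL ⇒ zezzL ⇒ zezzz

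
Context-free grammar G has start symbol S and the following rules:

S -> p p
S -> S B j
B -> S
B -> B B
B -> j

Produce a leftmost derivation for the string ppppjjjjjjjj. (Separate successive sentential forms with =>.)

S => SBj   [S -> S B j]
SBj => SBjBj   [S -> S B j]
SBjBj => SBjBjBj   [S -> S B j]
SBjBjBj => ppBjBjBj   [S -> p p]
ppBjBjBj => ppBBjBjBj   [B -> B B]
ppBBjBjBj => ppBBBjBjBj   [B -> B B]
ppBBBjBjBj => ppBBBBjBjBj   [B -> B B]
ppBBBBjBjBj => ppSBBBjBjBj   [B -> S]
ppSBBBjBjBj => ppppBBBjBjBj   [S -> p p]
ppppBBBjBjBj => ppppjBBjBjBj   [B -> j]
ppppjBBjBjBj => ppppjjBjBjBj   [B -> j]
ppppjjBjBjBj => ppppjjjjBjBj   [B -> j]
ppppjjjjBjBj => ppppjjjjjjBj   [B -> j]
ppppjjjjjjBj => ppppjjjjjjjj   [B -> j]

S=>SBj=>SBjBj=>SBjBjBj=>ppBjBjBj=>ppBBjBjBj=>ppBBBjBjBj=>ppBBBBjBjBj=>ppSBBBjBjBj=>ppppBBBjBjBj=>ppppjBBjBjBj=>ppppjjBjBjBj=>ppppjjjjBjBj=>ppppjjjjjjBj=>ppppjjjjjjjj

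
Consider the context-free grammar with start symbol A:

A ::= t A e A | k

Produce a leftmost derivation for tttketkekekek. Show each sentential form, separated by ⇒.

A ⇒ tAeA ⇒ ttAeAeA ⇒ tttAeAeAeA ⇒ tttkeAeAeA ⇒ tttketAeAeAeA ⇒ tttketkeAeAeA ⇒ tttketkekeAeA ⇒ tttketkekekeA ⇒ tttketkekekek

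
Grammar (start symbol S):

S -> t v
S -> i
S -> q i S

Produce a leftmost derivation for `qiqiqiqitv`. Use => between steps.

S => qiS   [S -> q i S]
qiS => qiqiS   [S -> q i S]
qiqiS => qiqiqiS   [S -> q i S]
qiqiqiS => qiqiqiqiS   [S -> q i S]
qiqiqiqiS => qiqiqiqitv   [S -> t v]

S => qiS => qiqiS => qiqiqiS => qiqiqiqiS => qiqiqiqitv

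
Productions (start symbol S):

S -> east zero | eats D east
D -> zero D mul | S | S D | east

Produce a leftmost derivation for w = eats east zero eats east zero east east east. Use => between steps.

S => eats D east   [S -> eats D east]
eats D east => eats S D east   [D -> S D]
eats S D east => eats east zero D east   [S -> east zero]
eats east zero D east => eats east zero S D east   [D -> S D]
eats east zero S D east => eats east zero eats D east D east   [S -> eats D east]
eats east zero eats D east D east => eats east zero eats S east D east   [D -> S]
eats east zero eats S east D east => eats east zero eats east zero east D east   [S -> east zero]
eats east zero eats east zero east D east => eats east zero eats east zero east east east   [D -> east]

S => eats D east => eats S D east => eats east zero D east => eats east zero S D east => eats east zero eats D east D east => eats east zero eats S east D east => eats east zero eats east zero east D east => eats east zero eats east zero east east east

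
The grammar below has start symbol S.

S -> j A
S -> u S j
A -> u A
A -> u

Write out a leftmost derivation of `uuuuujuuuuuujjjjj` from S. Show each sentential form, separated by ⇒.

S ⇒ uSj   [S -> u S j]
uSj ⇒ uuSjj   [S -> u S j]
uuSjj ⇒ uuuSjjj   [S -> u S j]
uuuSjjj ⇒ uuuuSjjjj   [S -> u S j]
uuuuSjjjj ⇒ uuuuuSjjjjj   [S -> u S j]
uuuuuSjjjjj ⇒ uuuuujAjjjjj   [S -> j A]
uuuuujAjjjjj ⇒ uuuuujuAjjjjj   [A -> u A]
uuuuujuAjjjjj ⇒ uuuuujuuAjjjjj   [A -> u A]
uuuuujuuAjjjjj ⇒ uuuuujuuuAjjjjj   [A -> u A]
uuuuujuuuAjjjjj ⇒ uuuuujuuuuAjjjjj   [A -> u A]
uuuuujuuuuAjjjjj ⇒ uuuuujuuuuuAjjjjj   [A -> u A]
uuuuujuuuuuAjjjjj ⇒ uuuuujuuuuuujjjjj   [A -> u]

S ⇒ uSj ⇒ uuSjj ⇒ uuuSjjj ⇒ uuuuSjjjj ⇒ uuuuuSjjjjj ⇒ uuuuujAjjjjj ⇒ uuuuujuAjjjjj ⇒ uuuuujuuAjjjjj ⇒ uuuuujuuuAjjjjj ⇒ uuuuujuuuuAjjjjj ⇒ uuuuujuuuuuAjjjjj ⇒ uuuuujuuuuuujjjjj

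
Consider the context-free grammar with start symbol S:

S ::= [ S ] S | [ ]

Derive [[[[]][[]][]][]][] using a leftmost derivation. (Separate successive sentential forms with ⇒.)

S⇒[S]S⇒[[S]S]S⇒[[[S]S]S]S⇒[[[[]]S]S]S⇒[[[[]][S]S]S]S⇒[[[[]][[]]S]S]S⇒[[[[]][[]][]]S]S⇒[[[[]][[]][]][]]S⇒[[[[]][[]][]][]][]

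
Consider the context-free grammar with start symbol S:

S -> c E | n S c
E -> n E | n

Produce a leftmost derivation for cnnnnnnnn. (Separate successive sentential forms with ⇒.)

S ⇒ cE   [S -> c E]
cE ⇒ cnE   [E -> n E]
cnE ⇒ cnnE   [E -> n E]
cnnE ⇒ cnnnE   [E -> n E]
cnnnE ⇒ cnnnnE   [E -> n E]
cnnnnE ⇒ cnnnnnE   [E -> n E]
cnnnnnE ⇒ cnnnnnnE   [E -> n E]
cnnnnnnE ⇒ cnnnnnnnE   [E -> n E]
cnnnnnnnE ⇒ cnnnnnnnn   [E -> n]

S ⇒ cE ⇒ cnE ⇒ cnnE ⇒ cnnnE ⇒ cnnnnE ⇒ cnnnnnE ⇒ cnnnnnnE ⇒ cnnnnnnnE ⇒ cnnnnnnnn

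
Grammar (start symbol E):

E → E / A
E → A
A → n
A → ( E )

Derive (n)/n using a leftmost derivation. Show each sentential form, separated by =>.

E => E/A => A/A => (E)/A => (A)/A => (n)/A => (n)/n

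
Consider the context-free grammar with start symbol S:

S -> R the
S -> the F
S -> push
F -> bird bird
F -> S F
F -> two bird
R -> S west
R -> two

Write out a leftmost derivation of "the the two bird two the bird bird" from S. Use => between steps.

S => the F => the S F => the the F F => the the two bird F => the the two bird S F => the the two bird R the F => the the two bird two the F => the the two bird two the bird bird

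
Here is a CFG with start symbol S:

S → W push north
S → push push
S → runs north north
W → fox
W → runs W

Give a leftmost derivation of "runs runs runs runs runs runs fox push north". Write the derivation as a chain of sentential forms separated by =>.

S => W push north => runs W push north => runs runs W push north => runs runs runs W push north => runs runs runs runs W push north => runs runs runs runs runs W push north => runs runs runs runs runs runs W push north => runs runs runs runs runs runs fox push north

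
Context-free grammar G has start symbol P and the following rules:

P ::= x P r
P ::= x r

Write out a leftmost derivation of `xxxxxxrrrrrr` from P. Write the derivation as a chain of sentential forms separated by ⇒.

P ⇒ xPr ⇒ xxPrr ⇒ xxxPrrr ⇒ xxxxPrrrr ⇒ xxxxxPrrrrr ⇒ xxxxxxrrrrrr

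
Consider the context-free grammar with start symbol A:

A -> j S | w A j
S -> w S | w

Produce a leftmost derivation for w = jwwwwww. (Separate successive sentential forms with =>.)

A => jS   [A -> j S]
jS => jwS   [S -> w S]
jwS => jwwS   [S -> w S]
jwwS => jwwwS   [S -> w S]
jwwwS => jwwwwS   [S -> w S]
jwwwwS => jwwwwwS   [S -> w S]
jwwwwwS => jwwwwww   [S -> w]

A => jS => jwS => jwwS => jwwwS => jwwwwS => jwwwwwS => jwwwwww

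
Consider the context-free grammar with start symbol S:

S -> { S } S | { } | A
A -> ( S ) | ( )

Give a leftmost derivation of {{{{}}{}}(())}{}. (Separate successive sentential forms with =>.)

S => {S}S   [S -> { S } S]
{S}S => {{S}S}S   [S -> { S } S]
{{S}S}S => {{{S}S}S}S   [S -> { S } S]
{{{S}S}S}S => {{{{}}S}S}S   [S -> { }]
{{{{}}S}S}S => {{{{}}{}}S}S   [S -> { }]
{{{{}}{}}S}S => {{{{}}{}}A}S   [S -> A]
{{{{}}{}}A}S => {{{{}}{}}(S)}S   [A -> ( S )]
{{{{}}{}}(S)}S => {{{{}}{}}(A)}S   [S -> A]
{{{{}}{}}(A)}S => {{{{}}{}}(())}S   [A -> ( )]
{{{{}}{}}(())}S => {{{{}}{}}(())}{}   [S -> { }]

S => {S}S => {{S}S}S => {{{S}S}S}S => {{{{}}S}S}S => {{{{}}{}}S}S => {{{{}}{}}A}S => {{{{}}{}}(S)}S => {{{{}}{}}(A)}S => {{{{}}{}}(())}S => {{{{}}{}}(())}{}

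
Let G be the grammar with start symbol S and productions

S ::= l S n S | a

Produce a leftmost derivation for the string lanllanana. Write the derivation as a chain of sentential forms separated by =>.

S=>lSnS=>lanS=>lanlSnS=>lanllSnSnS=>lanllanSnS=>lanllananS=>lanllanana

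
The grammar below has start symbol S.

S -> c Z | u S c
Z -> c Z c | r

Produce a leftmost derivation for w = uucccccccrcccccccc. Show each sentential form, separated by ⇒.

S ⇒ uSc   [S -> u S c]
uSc ⇒ uuScc   [S -> u S c]
uuScc ⇒ uucZcc   [S -> c Z]
uucZcc ⇒ uuccZccc   [Z -> c Z c]
uuccZccc ⇒ uucccZcccc   [Z -> c Z c]
uucccZcccc ⇒ uuccccZccccc   [Z -> c Z c]
uuccccZccccc ⇒ uucccccZcccccc   [Z -> c Z c]
uucccccZcccccc ⇒ uuccccccZccccccc   [Z -> c Z c]
uuccccccZccccccc ⇒ uucccccccZcccccccc   [Z -> c Z c]
uucccccccZcccccccc ⇒ uucccccccrcccccccc   [Z -> r]

S ⇒ uSc ⇒ uuScc ⇒ uucZcc ⇒ uuccZccc ⇒ uucccZcccc ⇒ uuccccZccccc ⇒ uucccccZcccccc ⇒ uuccccccZccccccc ⇒ uucccccccZcccccccc ⇒ uucccccccrcccccccc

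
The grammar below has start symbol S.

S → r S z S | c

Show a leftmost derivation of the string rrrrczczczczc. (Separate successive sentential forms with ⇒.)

S⇒rSzS⇒rrSzSzS⇒rrrSzSzSzS⇒rrrrSzSzSzSzS⇒rrrrczSzSzSzS⇒rrrrczczSzSzS⇒rrrrczczczSzS⇒rrrrczczczczS⇒rrrrczczczczc

S ⇒ rSzS   [S → r S z S]
rSzS ⇒ rrSzSzS   [S → r S z S]
rrSzSzS ⇒ rrrSzSzSzS   [S → r S z S]
rrrSzSzSzS ⇒ rrrrSzSzSzSzS   [S → r S z S]
rrrrSzSzSzSzS ⇒ rrrrczSzSzSzS   [S → c]
rrrrczSzSzSzS ⇒ rrrrczczSzSzS   [S → c]
rrrrczczSzSzS ⇒ rrrrczczczSzS   [S → c]
rrrrczczczSzS ⇒ rrrrczczczczS   [S → c]
rrrrczczczczS ⇒ rrrrczczczczc   [S → c]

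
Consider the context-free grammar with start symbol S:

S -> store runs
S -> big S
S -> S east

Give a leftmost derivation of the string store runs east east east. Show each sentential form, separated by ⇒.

S ⇒ S east ⇒ S east east ⇒ S east east east ⇒ store runs east east east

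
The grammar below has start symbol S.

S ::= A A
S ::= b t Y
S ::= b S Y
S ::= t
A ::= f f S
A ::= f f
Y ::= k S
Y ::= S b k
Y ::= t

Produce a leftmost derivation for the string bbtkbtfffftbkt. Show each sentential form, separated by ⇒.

S ⇒ bSY ⇒ bbSYY ⇒ bbtYY ⇒ bbtkSY ⇒ bbtkbSYY ⇒ bbtkbtYY ⇒ bbtkbtSbkY ⇒ bbtkbtAAbkY ⇒ bbtkbtffAbkY ⇒ bbtkbtffffSbkY ⇒ bbtkbtfffftbkY ⇒ bbtkbtfffftbkt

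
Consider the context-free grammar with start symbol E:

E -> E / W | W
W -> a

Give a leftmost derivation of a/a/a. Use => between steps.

E => E/W   [E -> E / W]
E/W => E/W/W   [E -> E / W]
E/W/W => W/W/W   [E -> W]
W/W/W => a/W/W   [W -> a]
a/W/W => a/a/W   [W -> a]
a/a/W => a/a/a   [W -> a]

E => E/W => E/W/W => W/W/W => a/W/W => a/a/W => a/a/a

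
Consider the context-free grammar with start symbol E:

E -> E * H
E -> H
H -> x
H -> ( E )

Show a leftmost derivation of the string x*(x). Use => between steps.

E => E*H   [E -> E * H]
E*H => H*H   [E -> H]
H*H => x*H   [H -> x]
x*H => x*(E)   [H -> ( E )]
x*(E) => x*(H)   [E -> H]
x*(H) => x*(x)   [H -> x]

E=>E*H=>H*H=>x*H=>x*(E)=>x*(H)=>x*(x)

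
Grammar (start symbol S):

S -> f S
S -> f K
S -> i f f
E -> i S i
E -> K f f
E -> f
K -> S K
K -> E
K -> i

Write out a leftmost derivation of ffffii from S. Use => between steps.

S=>fK=>fSK=>ffKK=>ffEK=>fffK=>fffSK=>ffffKK=>ffffiK=>ffffii

S => fK   [S -> f K]
fK => fSK   [K -> S K]
fSK => ffKK   [S -> f K]
ffKK => ffEK   [K -> E]
ffEK => fffK   [E -> f]
fffK => fffSK   [K -> S K]
fffSK => ffffKK   [S -> f K]
ffffKK => ffffiK   [K -> i]
ffffiK => ffffii   [K -> i]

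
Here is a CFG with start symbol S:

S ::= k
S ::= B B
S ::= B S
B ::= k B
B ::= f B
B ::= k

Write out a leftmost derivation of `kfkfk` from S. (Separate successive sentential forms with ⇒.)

S ⇒ BB   [S ::= B B]
BB ⇒ kBB   [B ::= k B]
kBB ⇒ kfBB   [B ::= f B]
kfBB ⇒ kfkB   [B ::= k]
kfkB ⇒ kfkfB   [B ::= f B]
kfkfB ⇒ kfkfk   [B ::= k]

S⇒BB⇒kBB⇒kfBB⇒kfkB⇒kfkfB⇒kfkfk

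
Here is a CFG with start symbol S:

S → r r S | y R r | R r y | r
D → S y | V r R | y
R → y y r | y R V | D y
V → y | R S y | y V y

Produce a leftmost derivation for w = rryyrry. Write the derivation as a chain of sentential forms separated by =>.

S => rrS   [S → r r S]
rrS => rrRry   [S → R r y]
rrRry => rryyrry   [R → y y r]

S => rrS => rrRry => rryyrry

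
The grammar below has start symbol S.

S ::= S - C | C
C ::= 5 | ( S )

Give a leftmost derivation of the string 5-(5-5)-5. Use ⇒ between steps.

S ⇒ S-C ⇒ S-C-C ⇒ C-C-C ⇒ 5-C-C ⇒ 5-(S)-C ⇒ 5-(S-C)-C ⇒ 5-(C-C)-C ⇒ 5-(5-C)-C ⇒ 5-(5-5)-C ⇒ 5-(5-5)-5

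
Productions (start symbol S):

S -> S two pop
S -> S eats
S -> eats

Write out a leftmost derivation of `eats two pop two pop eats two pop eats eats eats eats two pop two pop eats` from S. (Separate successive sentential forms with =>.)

S => S eats   [S -> S eats]
S eats => S two pop eats   [S -> S two pop]
S two pop eats => S two pop two pop eats   [S -> S two pop]
S two pop two pop eats => S eats two pop two pop eats   [S -> S eats]
S eats two pop two pop eats => S eats eats two pop two pop eats   [S -> S eats]
S eats eats two pop two pop eats => S eats eats eats two pop two pop eats   [S -> S eats]
S eats eats eats two pop two pop eats => S eats eats eats eats two pop two pop eats   [S -> S eats]
S eats eats eats eats two pop two pop eats => S two pop eats eats eats eats two pop two pop eats   [S -> S two pop]
S two pop eats eats eats eats two pop two pop eats => S eats two pop eats eats eats eats two pop two pop eats   [S -> S eats]
S eats two pop eats eats eats eats two pop two pop eats => S two pop eats two pop eats eats eats eats two pop two pop eats   [S -> S two pop]
S two pop eats two pop eats eats eats eats two pop two pop eats => S two pop two pop eats two pop eats eats eats eats two pop two pop eats   [S -> S two pop]
S two pop two pop eats two pop eats eats eats eats two pop two pop eats => eats two pop two pop eats two pop eats eats eats eats two pop two pop eats   [S -> eats]

S => S eats => S two pop eats => S two pop two pop eats => S eats two pop two pop eats => S eats eats two pop two pop eats => S eats eats eats two pop two pop eats => S eats eats eats eats two pop two pop eats => S two pop eats eats eats eats two pop two pop eats => S eats two pop eats eats eats eats two pop two pop eats => S two pop eats two pop eats eats eats eats two pop two pop eats => S two pop two pop eats two pop eats eats eats eats two pop two pop eats => eats two pop two pop eats two pop eats eats eats eats two pop two pop eats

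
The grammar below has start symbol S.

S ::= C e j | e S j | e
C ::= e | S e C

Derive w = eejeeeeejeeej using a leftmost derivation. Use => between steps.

S => Cej => SeCej => CejeCej => SeCejeCej => CejeCejeCej => eejeCejeCej => eejeSeCejeCej => eejeeeCejeCej => eejeeeeejeCej => eejeeeeejeeej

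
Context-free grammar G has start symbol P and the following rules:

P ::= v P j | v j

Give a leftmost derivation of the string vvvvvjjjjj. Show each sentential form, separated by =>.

P => vPj   [P ::= v P j]
vPj => vvPjj   [P ::= v P j]
vvPjj => vvvPjjj   [P ::= v P j]
vvvPjjj => vvvvPjjjj   [P ::= v P j]
vvvvPjjjj => vvvvvjjjjj   [P ::= v j]

P => vPj => vvPjj => vvvPjjj => vvvvPjjjj => vvvvvjjjjj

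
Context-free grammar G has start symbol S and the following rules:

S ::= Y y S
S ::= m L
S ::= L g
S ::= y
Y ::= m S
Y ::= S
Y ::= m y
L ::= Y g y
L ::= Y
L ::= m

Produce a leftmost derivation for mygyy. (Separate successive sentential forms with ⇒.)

S ⇒ YyS   [S ::= Y y S]
YyS ⇒ SyS   [Y ::= S]
SyS ⇒ LgyS   [S ::= L g]
LgyS ⇒ YgyS   [L ::= Y]
YgyS ⇒ mygyS   [Y ::= m y]
mygyS ⇒ mygyy   [S ::= y]

S ⇒ YyS ⇒ SyS ⇒ LgyS ⇒ YgyS ⇒ mygyS ⇒ mygyy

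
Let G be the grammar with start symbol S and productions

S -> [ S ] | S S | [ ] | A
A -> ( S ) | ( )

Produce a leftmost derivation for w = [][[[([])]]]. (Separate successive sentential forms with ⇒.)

S ⇒ SS ⇒ []S ⇒ [][S] ⇒ [][[S]] ⇒ [][[[S]]] ⇒ [][[[A]]] ⇒ [][[[(S)]]] ⇒ [][[[([])]]]

S ⇒ SS   [S -> S S]
SS ⇒ []S   [S -> [ ]]
[]S ⇒ [][S]   [S -> [ S ]]
[][S] ⇒ [][[S]]   [S -> [ S ]]
[][[S]] ⇒ [][[[S]]]   [S -> [ S ]]
[][[[S]]] ⇒ [][[[A]]]   [S -> A]
[][[[A]]] ⇒ [][[[(S)]]]   [A -> ( S )]
[][[[(S)]]] ⇒ [][[[([])]]]   [S -> [ ]]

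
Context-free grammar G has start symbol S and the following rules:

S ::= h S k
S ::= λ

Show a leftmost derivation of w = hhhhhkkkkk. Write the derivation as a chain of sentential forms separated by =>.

S => hSk => hhSkk => hhhSkkk => hhhhSkkkk => hhhhhSkkkkk => hhhhhkkkkk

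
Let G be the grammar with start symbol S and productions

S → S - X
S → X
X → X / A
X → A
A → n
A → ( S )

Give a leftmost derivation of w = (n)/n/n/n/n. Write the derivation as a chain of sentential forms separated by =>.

S => X => X/A => X/A/A => X/A/A/A => X/A/A/A/A => A/A/A/A/A => (S)/A/A/A/A => (X)/A/A/A/A => (A)/A/A/A/A => (n)/A/A/A/A => (n)/n/A/A/A => (n)/n/n/A/A => (n)/n/n/n/A => (n)/n/n/n/n

S => X   [S → X]
X => X/A   [X → X / A]
X/A => X/A/A   [X → X / A]
X/A/A => X/A/A/A   [X → X / A]
X/A/A/A => X/A/A/A/A   [X → X / A]
X/A/A/A/A => A/A/A/A/A   [X → A]
A/A/A/A/A => (S)/A/A/A/A   [A → ( S )]
(S)/A/A/A/A => (X)/A/A/A/A   [S → X]
(X)/A/A/A/A => (A)/A/A/A/A   [X → A]
(A)/A/A/A/A => (n)/A/A/A/A   [A → n]
(n)/A/A/A/A => (n)/n/A/A/A   [A → n]
(n)/n/A/A/A => (n)/n/n/A/A   [A → n]
(n)/n/n/A/A => (n)/n/n/n/A   [A → n]
(n)/n/n/n/A => (n)/n/n/n/n   [A → n]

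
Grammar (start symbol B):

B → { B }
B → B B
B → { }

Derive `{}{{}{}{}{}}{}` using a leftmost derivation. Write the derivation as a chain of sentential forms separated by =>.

B=>BB=>{}B=>{}BB=>{}{B}B=>{}{BB}B=>{}{BBB}B=>{}{BBBB}B=>{}{{}BBB}B=>{}{{}{}BB}B=>{}{{}{}{}B}B=>{}{{}{}{}{}}B=>{}{{}{}{}{}}{}

B => BB   [B → B B]
BB => {}B   [B → { }]
{}B => {}BB   [B → B B]
{}BB => {}{B}B   [B → { B }]
{}{B}B => {}{BB}B   [B → B B]
{}{BB}B => {}{BBB}B   [B → B B]
{}{BBB}B => {}{BBBB}B   [B → B B]
{}{BBBB}B => {}{{}BBB}B   [B → { }]
{}{{}BBB}B => {}{{}{}BB}B   [B → { }]
{}{{}{}BB}B => {}{{}{}{}B}B   [B → { }]
{}{{}{}{}B}B => {}{{}{}{}{}}B   [B → { }]
{}{{}{}{}{}}B => {}{{}{}{}{}}{}   [B → { }]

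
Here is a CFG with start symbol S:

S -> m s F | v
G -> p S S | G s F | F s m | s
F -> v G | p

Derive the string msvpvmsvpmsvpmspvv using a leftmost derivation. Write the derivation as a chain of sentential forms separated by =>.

S => msF   [S -> m s F]
msF => msvG   [F -> v G]
msvG => msvpSS   [G -> p S S]
msvpSS => msvpvS   [S -> v]
msvpvS => msvpvmsF   [S -> m s F]
msvpvmsF => msvpvmsvG   [F -> v G]
msvpvmsvG => msvpvmsvpSS   [G -> p S S]
msvpvmsvpSS => msvpvmsvpmsFS   [S -> m s F]
msvpvmsvpmsFS => msvpvmsvpmsvGS   [F -> v G]
msvpvmsvpmsvGS => msvpvmsvpmsvpSSS   [G -> p S S]
msvpvmsvpmsvpSSS => msvpvmsvpmsvpmsFSS   [S -> m s F]
msvpvmsvpmsvpmsFSS => msvpvmsvpmsvpmspSS   [F -> p]
msvpvmsvpmsvpmspSS => msvpvmsvpmsvpmspvS   [S -> v]
msvpvmsvpmsvpmspvS => msvpvmsvpmsvpmspvv   [S -> v]

S => msF => msvG => msvpSS => msvpvS => msvpvmsF => msvpvmsvG => msvpvmsvpSS => msvpvmsvpmsFS => msvpvmsvpmsvGS => msvpvmsvpmsvpSSS => msvpvmsvpmsvpmsFSS => msvpvmsvpmsvpmspSS => msvpvmsvpmsvpmspvS => msvpvmsvpmsvpmspvv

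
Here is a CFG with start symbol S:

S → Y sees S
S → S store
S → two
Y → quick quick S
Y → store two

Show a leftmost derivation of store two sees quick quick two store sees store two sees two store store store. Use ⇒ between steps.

S ⇒ S store ⇒ Y sees S store ⇒ store two sees S store ⇒ store two sees S store store ⇒ store two sees Y sees S store store ⇒ store two sees quick quick S sees S store store ⇒ store two sees quick quick S store sees S store store ⇒ store two sees quick quick two store sees S store store ⇒ store two sees quick quick two store sees Y sees S store store ⇒ store two sees quick quick two store sees store two sees S store store ⇒ store two sees quick quick two store sees store two sees S store store store ⇒ store two sees quick quick two store sees store two sees two store store store

S ⇒ S store   [S → S store]
S store ⇒ Y sees S store   [S → Y sees S]
Y sees S store ⇒ store two sees S store   [Y → store two]
store two sees S store ⇒ store two sees S store store   [S → S store]
store two sees S store store ⇒ store two sees Y sees S store store   [S → Y sees S]
store two sees Y sees S store store ⇒ store two sees quick quick S sees S store store   [Y → quick quick S]
store two sees quick quick S sees S store store ⇒ store two sees quick quick S store sees S store store   [S → S store]
store two sees quick quick S store sees S store store ⇒ store two sees quick quick two store sees S store store   [S → two]
store two sees quick quick two store sees S store store ⇒ store two sees quick quick two store sees Y sees S store store   [S → Y sees S]
store two sees quick quick two store sees Y sees S store store ⇒ store two sees quick quick two store sees store two sees S store store   [Y → store two]
store two sees quick quick two store sees store two sees S store store ⇒ store two sees quick quick two store sees store two sees S store store store   [S → S store]
store two sees quick quick two store sees store two sees S store store store ⇒ store two sees quick quick two store sees store two sees two store store store   [S → two]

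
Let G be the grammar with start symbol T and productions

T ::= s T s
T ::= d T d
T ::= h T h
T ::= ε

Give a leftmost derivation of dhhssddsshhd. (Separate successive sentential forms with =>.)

T=>dTd=>dhThd=>dhhThhd=>dhhsTshhd=>dhhssTsshhd=>dhhssdTdsshhd=>dhhssddsshhd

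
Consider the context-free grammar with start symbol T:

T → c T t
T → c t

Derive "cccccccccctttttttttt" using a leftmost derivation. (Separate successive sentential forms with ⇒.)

T ⇒ cTt   [T → c T t]
cTt ⇒ ccTtt   [T → c T t]
ccTtt ⇒ cccTttt   [T → c T t]
cccTttt ⇒ ccccTtttt   [T → c T t]
ccccTtttt ⇒ cccccTttttt   [T → c T t]
cccccTttttt ⇒ ccccccTtttttt   [T → c T t]
ccccccTtttttt ⇒ cccccccTttttttt   [T → c T t]
cccccccTttttttt ⇒ ccccccccTtttttttt   [T → c T t]
ccccccccTtttttttt ⇒ cccccccccTttttttttt   [T → c T t]
cccccccccTttttttttt ⇒ cccccccccctttttttttt   [T → c t]

T ⇒ cTt ⇒ ccTtt ⇒ cccTttt ⇒ ccccTtttt ⇒ cccccTttttt ⇒ ccccccTtttttt ⇒ cccccccTttttttt ⇒ ccccccccTtttttttt ⇒ cccccccccTttttttttt ⇒ cccccccccctttttttttt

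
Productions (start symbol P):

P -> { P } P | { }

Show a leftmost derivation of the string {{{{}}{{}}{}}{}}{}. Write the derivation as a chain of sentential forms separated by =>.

P => {P}P => {{P}P}P => {{{P}P}P}P => {{{{}}P}P}P => {{{{}}{P}P}P}P => {{{{}}{{}}P}P}P => {{{{}}{{}}{}}P}P => {{{{}}{{}}{}}{}}P => {{{{}}{{}}{}}{}}{}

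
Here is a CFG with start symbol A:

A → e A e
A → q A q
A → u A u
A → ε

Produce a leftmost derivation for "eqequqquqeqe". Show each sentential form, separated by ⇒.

A ⇒ eAe ⇒ eqAqe ⇒ eqeAeqe ⇒ eqeqAqeqe ⇒ eqequAuqeqe ⇒ eqequqAquqeqe ⇒ eqequqquqeqe

A ⇒ eAe   [A → e A e]
eAe ⇒ eqAqe   [A → q A q]
eqAqe ⇒ eqeAeqe   [A → e A e]
eqeAeqe ⇒ eqeqAqeqe   [A → q A q]
eqeqAqeqe ⇒ eqequAuqeqe   [A → u A u]
eqequAuqeqe ⇒ eqequqAquqeqe   [A → q A q]
eqequqAquqeqe ⇒ eqequqquqeqe   [A → ε]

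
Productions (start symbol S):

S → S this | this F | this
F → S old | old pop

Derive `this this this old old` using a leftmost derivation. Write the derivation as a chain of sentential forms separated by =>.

S => this F => this S old => this this F old => this this S old old => this this this old old

S => this F   [S → this F]
this F => this S old   [F → S old]
this S old => this this F old   [S → this F]
this this F old => this this S old old   [F → S old]
this this S old old => this this this old old   [S → this]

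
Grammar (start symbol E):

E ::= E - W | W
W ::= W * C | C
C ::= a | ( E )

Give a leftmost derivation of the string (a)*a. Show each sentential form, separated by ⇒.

E ⇒ W ⇒ W*C ⇒ C*C ⇒ (E)*C ⇒ (W)*C ⇒ (C)*C ⇒ (a)*C ⇒ (a)*a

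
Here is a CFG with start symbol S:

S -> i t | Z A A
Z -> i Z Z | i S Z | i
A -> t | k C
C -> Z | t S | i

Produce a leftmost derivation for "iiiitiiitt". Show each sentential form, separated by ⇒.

S ⇒ ZAA ⇒ iZZAA ⇒ iiZZZAA ⇒ iiiSZZZAA ⇒ iiiitZZZAA ⇒ iiiitiZZAA ⇒ iiiitiiZAA ⇒ iiiitiiiAA ⇒ iiiitiiitA ⇒ iiiitiiitt

S ⇒ ZAA   [S -> Z A A]
ZAA ⇒ iZZAA   [Z -> i Z Z]
iZZAA ⇒ iiZZZAA   [Z -> i Z Z]
iiZZZAA ⇒ iiiSZZZAA   [Z -> i S Z]
iiiSZZZAA ⇒ iiiitZZZAA   [S -> i t]
iiiitZZZAA ⇒ iiiitiZZAA   [Z -> i]
iiiitiZZAA ⇒ iiiitiiZAA   [Z -> i]
iiiitiiZAA ⇒ iiiitiiiAA   [Z -> i]
iiiitiiiAA ⇒ iiiitiiitA   [A -> t]
iiiitiiitA ⇒ iiiitiiitt   [A -> t]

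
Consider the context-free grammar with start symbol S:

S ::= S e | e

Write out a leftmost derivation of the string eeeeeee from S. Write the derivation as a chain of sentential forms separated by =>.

S=>Se=>See=>Seee=>Seeee=>Seeeee=>Seeeeee=>eeeeeee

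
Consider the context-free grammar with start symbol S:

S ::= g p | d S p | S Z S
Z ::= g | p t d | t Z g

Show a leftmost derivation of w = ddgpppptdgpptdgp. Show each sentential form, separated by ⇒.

S ⇒ SZS ⇒ SZSZS ⇒ dSpZSZS ⇒ ddSppZSZS ⇒ ddgpppZSZS ⇒ ddgpppptdSZS ⇒ ddgpppptdgpZS ⇒ ddgpppptdgpptdS ⇒ ddgpppptdgpptdgp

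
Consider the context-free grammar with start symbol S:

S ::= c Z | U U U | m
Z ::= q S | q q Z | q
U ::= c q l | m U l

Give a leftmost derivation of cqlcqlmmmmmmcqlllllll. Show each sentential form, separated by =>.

S => UUU => cqlUU => cqlcqlU => cqlcqlmUl => cqlcqlmmUll => cqlcqlmmmUlll => cqlcqlmmmmUllll => cqlcqlmmmmmUlllll => cqlcqlmmmmmmUllllll => cqlcqlmmmmmmcqlllllll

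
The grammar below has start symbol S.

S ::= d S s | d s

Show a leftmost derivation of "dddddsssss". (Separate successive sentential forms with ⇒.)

S ⇒ dSs ⇒ ddSss ⇒ dddSsss ⇒ ddddSssss ⇒ dddddsssss

S ⇒ dSs   [S ::= d S s]
dSs ⇒ ddSss   [S ::= d S s]
ddSss ⇒ dddSsss   [S ::= d S s]
dddSsss ⇒ ddddSssss   [S ::= d S s]
ddddSssss ⇒ dddddsssss   [S ::= d s]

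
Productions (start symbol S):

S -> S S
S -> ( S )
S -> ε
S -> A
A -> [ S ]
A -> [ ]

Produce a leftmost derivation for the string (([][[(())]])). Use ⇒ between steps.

S ⇒ (S) ⇒ ((S)) ⇒ ((SS)) ⇒ ((AS)) ⇒ (([]S)) ⇒ (([]A)) ⇒ (([][S])) ⇒ (([][A])) ⇒ (([][[S]])) ⇒ (([][[(S)]])) ⇒ (([][[((S))]])) ⇒ (([][[(())]]))

S ⇒ (S)   [S -> ( S )]
(S) ⇒ ((S))   [S -> ( S )]
((S)) ⇒ ((SS))   [S -> S S]
((SS)) ⇒ ((AS))   [S -> A]
((AS)) ⇒ (([]S))   [A -> [ ]]
(([]S)) ⇒ (([]A))   [S -> A]
(([]A)) ⇒ (([][S]))   [A -> [ S ]]
(([][S])) ⇒ (([][A]))   [S -> A]
(([][A])) ⇒ (([][[S]]))   [A -> [ S ]]
(([][[S]])) ⇒ (([][[(S)]]))   [S -> ( S )]
(([][[(S)]])) ⇒ (([][[((S))]]))   [S -> ( S )]
(([][[((S))]])) ⇒ (([][[(())]]))   [S -> ε]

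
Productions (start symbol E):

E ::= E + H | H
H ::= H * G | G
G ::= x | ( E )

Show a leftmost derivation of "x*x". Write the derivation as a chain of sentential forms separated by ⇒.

E ⇒ H ⇒ H*G ⇒ G*G ⇒ x*G ⇒ x*x

E ⇒ H   [E ::= H]
H ⇒ H*G   [H ::= H * G]
H*G ⇒ G*G   [H ::= G]
G*G ⇒ x*G   [G ::= x]
x*G ⇒ x*x   [G ::= x]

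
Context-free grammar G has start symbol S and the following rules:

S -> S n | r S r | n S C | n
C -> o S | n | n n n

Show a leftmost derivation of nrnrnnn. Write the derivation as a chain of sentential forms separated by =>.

S => nSC => nrSrC => nrnrC => nrnrnnn

S => nSC   [S -> n S C]
nSC => nrSrC   [S -> r S r]
nrSrC => nrnrC   [S -> n]
nrnrC => nrnrnnn   [C -> n n n]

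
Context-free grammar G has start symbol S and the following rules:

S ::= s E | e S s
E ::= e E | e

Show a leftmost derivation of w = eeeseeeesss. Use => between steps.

S=>eSs=>eeSss=>eeeSsss=>eeesEsss=>eeeseEsss=>eeeseeEsss=>eeeseeeEsss=>eeeseeeesss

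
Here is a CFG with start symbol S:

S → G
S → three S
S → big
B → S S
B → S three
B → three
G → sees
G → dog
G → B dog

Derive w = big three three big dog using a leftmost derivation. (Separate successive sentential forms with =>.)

S => G => B dog => S S dog => big S dog => big three S dog => big three three S dog => big three three big dog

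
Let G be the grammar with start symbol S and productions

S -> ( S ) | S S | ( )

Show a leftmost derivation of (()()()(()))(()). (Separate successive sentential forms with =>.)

S=>SS=>(S)S=>(SS)S=>(SSS)S=>(SSSS)S=>(()SSS)S=>(()()SS)S=>(()()()S)S=>(()()()(S))S=>(()()()(()))S=>(()()()(()))(S)=>(()()()(()))(())

S => SS   [S -> S S]
SS => (S)S   [S -> ( S )]
(S)S => (SS)S   [S -> S S]
(SS)S => (SSS)S   [S -> S S]
(SSS)S => (SSSS)S   [S -> S S]
(SSSS)S => (()SSS)S   [S -> ( )]
(()SSS)S => (()()SS)S   [S -> ( )]
(()()SS)S => (()()()S)S   [S -> ( )]
(()()()S)S => (()()()(S))S   [S -> ( S )]
(()()()(S))S => (()()()(()))S   [S -> ( )]
(()()()(()))S => (()()()(()))(S)   [S -> ( S )]
(()()()(()))(S) => (()()()(()))(())   [S -> ( )]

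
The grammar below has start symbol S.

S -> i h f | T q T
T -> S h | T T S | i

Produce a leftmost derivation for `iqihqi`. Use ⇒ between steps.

S ⇒ TqT ⇒ ShqT ⇒ TqThqT ⇒ iqThqT ⇒ iqihqT ⇒ iqihqi

S ⇒ TqT   [S -> T q T]
TqT ⇒ ShqT   [T -> S h]
ShqT ⇒ TqThqT   [S -> T q T]
TqThqT ⇒ iqThqT   [T -> i]
iqThqT ⇒ iqihqT   [T -> i]
iqihqT ⇒ iqihqi   [T -> i]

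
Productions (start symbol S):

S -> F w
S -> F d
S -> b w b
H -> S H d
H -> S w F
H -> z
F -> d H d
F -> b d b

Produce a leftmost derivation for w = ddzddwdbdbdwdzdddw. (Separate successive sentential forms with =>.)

S => Fw => dHdw => dSwFdw => dFdwFdw => ddHddwFdw => ddzddwFdw => ddzddwdHddw => ddzddwdSwFddw => ddzddwdFdwFddw => ddzddwdbdbdwFddw => ddzddwdbdbdwdHdddw => ddzddwdbdbdwdzdddw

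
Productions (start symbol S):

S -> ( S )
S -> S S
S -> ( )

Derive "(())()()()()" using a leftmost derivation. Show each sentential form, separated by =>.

S => SS => (S)S => (())S => (())SS => (())SSS => (())SSSS => (())()SSS => (())()()SS => (())()()()S => (())()()()()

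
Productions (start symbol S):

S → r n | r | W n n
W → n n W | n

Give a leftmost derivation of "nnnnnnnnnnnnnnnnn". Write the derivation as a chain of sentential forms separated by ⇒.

S⇒Wnn⇒nnWnn⇒nnnnWnn⇒nnnnnnWnn⇒nnnnnnnnWnn⇒nnnnnnnnnnWnn⇒nnnnnnnnnnnnWnn⇒nnnnnnnnnnnnnnWnn⇒nnnnnnnnnnnnnnnnn

S ⇒ Wnn   [S → W n n]
Wnn ⇒ nnWnn   [W → n n W]
nnWnn ⇒ nnnnWnn   [W → n n W]
nnnnWnn ⇒ nnnnnnWnn   [W → n n W]
nnnnnnWnn ⇒ nnnnnnnnWnn   [W → n n W]
nnnnnnnnWnn ⇒ nnnnnnnnnnWnn   [W → n n W]
nnnnnnnnnnWnn ⇒ nnnnnnnnnnnnWnn   [W → n n W]
nnnnnnnnnnnnWnn ⇒ nnnnnnnnnnnnnnWnn   [W → n n W]
nnnnnnnnnnnnnnWnn ⇒ nnnnnnnnnnnnnnnnn   [W → n]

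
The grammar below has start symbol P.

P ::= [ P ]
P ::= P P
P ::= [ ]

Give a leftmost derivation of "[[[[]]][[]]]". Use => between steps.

P => [P]   [P ::= [ P ]]
[P] => [PP]   [P ::= P P]
[PP] => [[P]P]   [P ::= [ P ]]
[[P]P] => [[[P]]P]   [P ::= [ P ]]
[[[P]]P] => [[[[]]]P]   [P ::= [ ]]
[[[[]]]P] => [[[[]]][P]]   [P ::= [ P ]]
[[[[]]][P]] => [[[[]]][[]]]   [P ::= [ ]]

P=>[P]=>[PP]=>[[P]P]=>[[[P]]P]=>[[[[]]]P]=>[[[[]]][P]]=>[[[[]]][[]]]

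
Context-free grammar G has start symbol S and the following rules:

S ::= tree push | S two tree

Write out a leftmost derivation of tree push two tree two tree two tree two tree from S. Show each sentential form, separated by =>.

S => S two tree => S two tree two tree => S two tree two tree two tree => S two tree two tree two tree two tree => tree push two tree two tree two tree two tree

S => S two tree   [S ::= S two tree]
S two tree => S two tree two tree   [S ::= S two tree]
S two tree two tree => S two tree two tree two tree   [S ::= S two tree]
S two tree two tree two tree => S two tree two tree two tree two tree   [S ::= S two tree]
S two tree two tree two tree two tree => tree push two tree two tree two tree two tree   [S ::= tree push]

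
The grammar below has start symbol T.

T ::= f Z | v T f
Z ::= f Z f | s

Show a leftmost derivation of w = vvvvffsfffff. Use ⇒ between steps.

T ⇒ vTf ⇒ vvTff ⇒ vvvTfff ⇒ vvvvTffff ⇒ vvvvfZffff ⇒ vvvvffZfffff ⇒ vvvvffsfffff

T ⇒ vTf   [T ::= v T f]
vTf ⇒ vvTff   [T ::= v T f]
vvTff ⇒ vvvTfff   [T ::= v T f]
vvvTfff ⇒ vvvvTffff   [T ::= v T f]
vvvvTffff ⇒ vvvvfZffff   [T ::= f Z]
vvvvfZffff ⇒ vvvvffZfffff   [Z ::= f Z f]
vvvvffZfffff ⇒ vvvvffsfffff   [Z ::= s]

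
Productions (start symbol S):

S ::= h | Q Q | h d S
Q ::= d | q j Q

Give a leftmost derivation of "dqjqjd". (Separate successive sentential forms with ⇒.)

S ⇒ QQ ⇒ dQ ⇒ dqjQ ⇒ dqjqjQ ⇒ dqjqjd

S ⇒ QQ   [S ::= Q Q]
QQ ⇒ dQ   [Q ::= d]
dQ ⇒ dqjQ   [Q ::= q j Q]
dqjQ ⇒ dqjqjQ   [Q ::= q j Q]
dqjqjQ ⇒ dqjqjd   [Q ::= d]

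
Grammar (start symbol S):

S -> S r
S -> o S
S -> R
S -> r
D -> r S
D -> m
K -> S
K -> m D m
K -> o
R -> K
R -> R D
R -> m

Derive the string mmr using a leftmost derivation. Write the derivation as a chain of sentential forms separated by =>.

S => Sr => Rr => RDr => mDr => mmr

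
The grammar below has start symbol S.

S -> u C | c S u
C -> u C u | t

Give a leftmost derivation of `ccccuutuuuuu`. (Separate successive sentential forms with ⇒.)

S ⇒ cSu ⇒ ccSuu ⇒ cccSuuu ⇒ ccccSuuuu ⇒ ccccuCuuuu ⇒ ccccuuCuuuuu ⇒ ccccuutuuuuu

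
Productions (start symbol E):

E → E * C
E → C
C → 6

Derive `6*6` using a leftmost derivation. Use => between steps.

E => E*C   [E → E * C]
E*C => C*C   [E → C]
C*C => 6*C   [C → 6]
6*C => 6*6   [C → 6]

E => E*C => C*C => 6*C => 6*6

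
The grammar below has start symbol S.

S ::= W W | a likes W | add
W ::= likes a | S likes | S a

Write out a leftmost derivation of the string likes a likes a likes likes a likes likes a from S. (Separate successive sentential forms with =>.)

S => W W   [S ::= W W]
W W => S likes W   [W ::= S likes]
S likes W => W W likes W   [S ::= W W]
W W likes W => S likes W likes W   [W ::= S likes]
S likes W likes W => W W likes W likes W   [S ::= W W]
W W likes W likes W => likes a W likes W likes W   [W ::= likes a]
likes a W likes W likes W => likes a likes a likes W likes W   [W ::= likes a]
likes a likes a likes W likes W => likes a likes a likes likes a likes W   [W ::= likes a]
likes a likes a likes likes a likes W => likes a likes a likes likes a likes likes a   [W ::= likes a]

S => W W => S likes W => W W likes W => S likes W likes W => W W likes W likes W => likes a W likes W likes W => likes a likes a likes W likes W => likes a likes a likes likes a likes W => likes a likes a likes likes a likes likes a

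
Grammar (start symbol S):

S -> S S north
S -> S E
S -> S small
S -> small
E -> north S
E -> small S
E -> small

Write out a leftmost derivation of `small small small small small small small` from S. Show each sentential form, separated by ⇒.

S ⇒ S E ⇒ S small E ⇒ S small small E ⇒ S small small small E ⇒ S E small small small E ⇒ small E small small small E ⇒ small small S small small small E ⇒ small small small small small small E ⇒ small small small small small small small

S ⇒ S E   [S -> S E]
S E ⇒ S small E   [S -> S small]
S small E ⇒ S small small E   [S -> S small]
S small small E ⇒ S small small small E   [S -> S small]
S small small small E ⇒ S E small small small E   [S -> S E]
S E small small small E ⇒ small E small small small E   [S -> small]
small E small small small E ⇒ small small S small small small E   [E -> small S]
small small S small small small E ⇒ small small small small small small E   [S -> small]
small small small small small small E ⇒ small small small small small small small   [E -> small]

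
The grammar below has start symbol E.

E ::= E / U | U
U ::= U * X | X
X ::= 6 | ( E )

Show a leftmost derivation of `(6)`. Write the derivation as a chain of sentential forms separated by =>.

E => U   [E ::= U]
U => X   [U ::= X]
X => (E)   [X ::= ( E )]
(E) => (U)   [E ::= U]
(U) => (X)   [U ::= X]
(X) => (6)   [X ::= 6]

E=>U=>X=>(E)=>(U)=>(X)=>(6)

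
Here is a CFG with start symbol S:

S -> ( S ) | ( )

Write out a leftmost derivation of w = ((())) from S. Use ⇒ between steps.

S ⇒ (S) ⇒ ((S)) ⇒ ((()))

S ⇒ (S)   [S -> ( S )]
(S) ⇒ ((S))   [S -> ( S )]
((S)) ⇒ ((()))   [S -> ( )]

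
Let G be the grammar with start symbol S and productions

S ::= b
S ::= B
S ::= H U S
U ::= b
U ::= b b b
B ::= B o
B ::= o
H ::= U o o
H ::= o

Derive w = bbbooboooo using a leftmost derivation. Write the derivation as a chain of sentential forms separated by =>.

S => HUS   [S ::= H U S]
HUS => UooUS   [H ::= U o o]
UooUS => bbbooUS   [U ::= b b b]
bbbooUS => bbboobS   [U ::= b]
bbboobS => bbboobB   [S ::= B]
bbboobB => bbboobBo   [B ::= B o]
bbboobBo => bbboobBoo   [B ::= B o]
bbboobBoo => bbboobBooo   [B ::= B o]
bbboobBooo => bbbooboooo   [B ::= o]

S => HUS => UooUS => bbbooUS => bbboobS => bbboobB => bbboobBo => bbboobBoo => bbboobBooo => bbbooboooo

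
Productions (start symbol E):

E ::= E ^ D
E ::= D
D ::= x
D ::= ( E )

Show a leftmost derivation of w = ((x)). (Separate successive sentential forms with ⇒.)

E ⇒ D ⇒ (E) ⇒ (D) ⇒ ((E)) ⇒ ((D)) ⇒ ((x))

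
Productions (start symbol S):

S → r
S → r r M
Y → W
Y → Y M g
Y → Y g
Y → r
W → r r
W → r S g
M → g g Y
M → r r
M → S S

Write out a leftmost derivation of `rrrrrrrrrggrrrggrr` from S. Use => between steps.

S => rrM => rrSS => rrrrMS => rrrrSSS => rrrrrSS => rrrrrrrMS => rrrrrrrSSS => rrrrrrrrrMSS => rrrrrrrrrggYSS => rrrrrrrrrggrSS => rrrrrrrrrggrrrMS => rrrrrrrrrggrrrggYS => rrrrrrrrrggrrrggrS => rrrrrrrrrggrrrggrr

S => rrM   [S → r r M]
rrM => rrSS   [M → S S]
rrSS => rrrrMS   [S → r r M]
rrrrMS => rrrrSSS   [M → S S]
rrrrSSS => rrrrrSS   [S → r]
rrrrrSS => rrrrrrrMS   [S → r r M]
rrrrrrrMS => rrrrrrrSSS   [M → S S]
rrrrrrrSSS => rrrrrrrrrMSS   [S → r r M]
rrrrrrrrrMSS => rrrrrrrrrggYSS   [M → g g Y]
rrrrrrrrrggYSS => rrrrrrrrrggrSS   [Y → r]
rrrrrrrrrggrSS => rrrrrrrrrggrrrMS   [S → r r M]
rrrrrrrrrggrrrMS => rrrrrrrrrggrrrggYS   [M → g g Y]
rrrrrrrrrggrrrggYS => rrrrrrrrrggrrrggrS   [Y → r]
rrrrrrrrrggrrrggrS => rrrrrrrrrggrrrggrr   [S → r]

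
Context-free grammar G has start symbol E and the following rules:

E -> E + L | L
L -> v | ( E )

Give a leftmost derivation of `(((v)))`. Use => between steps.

E=>L=>(E)=>(L)=>((E))=>((L))=>(((E)))=>(((L)))=>(((v)))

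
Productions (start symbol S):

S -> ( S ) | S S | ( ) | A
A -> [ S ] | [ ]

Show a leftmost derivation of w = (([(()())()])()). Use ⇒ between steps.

S ⇒ (S)   [S -> ( S )]
(S) ⇒ (SS)   [S -> S S]
(SS) ⇒ ((S)S)   [S -> ( S )]
((S)S) ⇒ ((A)S)   [S -> A]
((A)S) ⇒ (([S])S)   [A -> [ S ]]
(([S])S) ⇒ (([SS])S)   [S -> S S]
(([SS])S) ⇒ (([(S)S])S)   [S -> ( S )]
(([(S)S])S) ⇒ (([(SS)S])S)   [S -> S S]
(([(SS)S])S) ⇒ (([(()S)S])S)   [S -> ( )]
(([(()S)S])S) ⇒ (([(()())S])S)   [S -> ( )]
(([(()())S])S) ⇒ (([(()())()])S)   [S -> ( )]
(([(()())()])S) ⇒ (([(()())()])())   [S -> ( )]

S ⇒ (S) ⇒ (SS) ⇒ ((S)S) ⇒ ((A)S) ⇒ (([S])S) ⇒ (([SS])S) ⇒ (([(S)S])S) ⇒ (([(SS)S])S) ⇒ (([(()S)S])S) ⇒ (([(()())S])S) ⇒ (([(()())()])S) ⇒ (([(()())()])())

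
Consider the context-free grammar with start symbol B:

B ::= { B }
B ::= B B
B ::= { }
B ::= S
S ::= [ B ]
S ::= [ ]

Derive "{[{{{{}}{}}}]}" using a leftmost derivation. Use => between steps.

B => {B}   [B ::= { B }]
{B} => {S}   [B ::= S]
{S} => {[B]}   [S ::= [ B ]]
{[B]} => {[{B}]}   [B ::= { B }]
{[{B}]} => {[{{B}}]}   [B ::= { B }]
{[{{B}}]} => {[{{BB}}]}   [B ::= B B]
{[{{BB}}]} => {[{{{B}B}}]}   [B ::= { B }]
{[{{{B}B}}]} => {[{{{{}}B}}]}   [B ::= { }]
{[{{{{}}B}}]} => {[{{{{}}{}}}]}   [B ::= { }]

B=>{B}=>{S}=>{[B]}=>{[{B}]}=>{[{{B}}]}=>{[{{BB}}]}=>{[{{{B}B}}]}=>{[{{{{}}B}}]}=>{[{{{{}}{}}}]}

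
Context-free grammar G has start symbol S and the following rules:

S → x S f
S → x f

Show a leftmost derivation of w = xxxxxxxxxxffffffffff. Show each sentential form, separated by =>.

S => xSf   [S → x S f]
xSf => xxSff   [S → x S f]
xxSff => xxxSfff   [S → x S f]
xxxSfff => xxxxSffff   [S → x S f]
xxxxSffff => xxxxxSfffff   [S → x S f]
xxxxxSfffff => xxxxxxSffffff   [S → x S f]
xxxxxxSffffff => xxxxxxxSfffffff   [S → x S f]
xxxxxxxSfffffff => xxxxxxxxSffffffff   [S → x S f]
xxxxxxxxSffffffff => xxxxxxxxxSfffffffff   [S → x S f]
xxxxxxxxxSfffffffff => xxxxxxxxxxffffffffff   [S → x f]

S => xSf => xxSff => xxxSfff => xxxxSffff => xxxxxSfffff => xxxxxxSffffff => xxxxxxxSfffffff => xxxxxxxxSffffffff => xxxxxxxxxSfffffffff => xxxxxxxxxxffffffffff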